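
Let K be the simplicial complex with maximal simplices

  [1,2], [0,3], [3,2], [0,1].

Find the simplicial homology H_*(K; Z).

H_0 = Z,  H_1 = Z.

Take the total order 0 < 1 < 2 < 3 on the vertex set. Then K (dimension 1) consists of the simplices:

  0-simplices (4): [0], [1], [2], [3]
  1-simplices (4): [0,1], [0,3], [1,2], [2,3]

Hence C_0 ≅ Z^4, C_1 ≅ Z^4.

The boundary map ∂_1: C_1 → C_0 sends each edge [p,q] (with p < q) to q − p.
The 4×4 boundary matrix has rank 3 and Smith normal form diag(1,1,1).

From H_k ≅ ker(∂_k) / im(∂_{k+1}) we obtain:

  H_0: rank C_0 − rank ∂_1 = 4 − 3 = 1, and the invariant factors of ∂_1 are all 1, so H_0 = Z.
  H_1: rank ker ∂_1 − rank ∂_2 = (4 − 3) − 0 = 1, and there is no ∂_2, so H_1 = Z.

As a check, the Euler characteristic is 4 − 4 = 0, which agrees with 1 − 1 = 0.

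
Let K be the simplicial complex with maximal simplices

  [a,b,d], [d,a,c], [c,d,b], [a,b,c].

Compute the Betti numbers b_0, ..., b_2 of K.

Order the vertices as a < b < c < d. Listing each simplex with vertices in this order, K has dimension 2 with simplices:

  0-simplices (4): a, b, c, d
  1-simplices (6): ab, ac, ad, bc, bd, cd
  2-simplices (4): abc, abd, acd, bcd

Hence C_0 ≅ Z^4, C_1 ≅ Z^6, C_2 ≅ Z^4.

Boundary ∂_1: C_1 → C_0 is given by ∂[p,q] = [q] − [p]. For instance
  ∂bd = d − b.
The 4×6 boundary matrix has rank 3 and Smith normal form diag(1,1,1).

The boundary map ∂_2: C_2 → C_1 sends each 2-simplex [p,q,r] to [q,r] − [p,r] + [p,q]. For instance
  ∂abc = bc − ac + ab,
  ∂acd = cd − ad + ac.
The 6×4 boundary matrix has rank 3 and Smith normal form diag(1,1,1).

Computing H_k = (kernel of ∂_k) / (image of ∂_{k+1}):

  H_0: rank C_0 − rank ∂_1 = 4 − 3 = 1, and the invariant factors of ∂_1 are all 1, so H_0 = Z.
  H_1: rank ker ∂_1 − rank ∂_2 = (6 − 3) − 3 = 0, and the invariant factors of ∂_2 are all 1, so H_1 = 0.
  H_2: rank ker ∂_2 − rank ∂_3 = (4 − 3) − 0 = 1, and there is no ∂_3, so H_2 = Z.

Hence the Betti numbers are b_0 = 1, b_1 = 0, b_2 = 1.

b_0 = 1, b_1 = 0, b_2 = 1.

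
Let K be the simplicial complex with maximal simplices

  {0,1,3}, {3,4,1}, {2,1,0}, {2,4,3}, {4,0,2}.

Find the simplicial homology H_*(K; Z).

Order the vertices as 0 < 1 < 2 < 3 < 4. Listing each simplex with vertices in this order, K has dimension 2 with simplices:

  0-simplices (5): [0], [1], [2], [3], [4]
  1-simplices (10): [0,1], [0,2], [0,3], [0,4], [1,2], [1,3], [1,4], [2,3], [2,4], [3,4]
  2-simplices (5): [0,1,2], [0,1,3], [0,2,4], [1,3,4], [2,3,4]

giving chain groups C_0 ≅ Z^5, C_1 ≅ Z^10, C_2 ≅ Z^5.

Boundary ∂_1: C_1 → C_0 is given by ∂[p,q] = [q] − [p]. For instance
  ∂[0,4] = [4] − [0].
The resulting 5×10 matrix has rank 4, and its Smith normal form has invariant factors (1,1,1,1).

The boundary map ∂_2: C_2 → C_1 acts by ∂[p,q,r] = [q,r] − [p,r] + [p,q]. For instance
  ∂[0,1,3] = [1,3] − [0,3] + [0,1],
  ∂[0,2,4] = [2,4] − [0,4] + [0,2].
As a 10×5 matrix over Z this has rank 5, with invariant factors (1,1,1,1,1).

Reading off H_k = ker ∂_k / im ∂_{k+1}:

  H_0: rank C_0 − rank ∂_1 = 5 − 4 = 1, and the invariant factors of ∂_1 are all 1, so H_0 = Z.
  H_1: rank ker ∂_1 − rank ∂_2 = (10 − 4) − 5 = 1, and the invariant factors of ∂_2 are all 1, so H_1 = Z.
  H_2: rank ker ∂_2 − rank ∂_3 = (5 − 5) − 0 = 0, and there is no ∂_3, so H_2 = 0.

As a check, the Euler characteristic is 5 − 10 + 5 = 0, which agrees with 1 − 1 + 0 = 0.
(K is a triangulation of the Möbius band.)

H_0 = Z,  H_1 = Z,  H_2 = 0.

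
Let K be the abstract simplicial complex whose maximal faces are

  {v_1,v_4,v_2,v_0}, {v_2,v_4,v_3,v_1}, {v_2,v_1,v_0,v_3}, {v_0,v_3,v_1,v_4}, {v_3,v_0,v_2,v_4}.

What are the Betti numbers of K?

We work with the vertex ordering v_0 < v_1 < v_2 < v_3 < v_4. The simplices of K, each written with vertices in increasing order, are:

  0-simplices (5): [v_0], [v_1], [v_2], [v_3], [v_4]
  1-simplices (10): [v_0,v_1], [v_0,v_2], [v_0,v_3], [v_0,v_4], [v_1,v_2], [v_1,v_3], [v_1,v_4], [v_2,v_3], [v_2,v_4], [v_3,v_4]
  2-simplices (10): [v_0,v_1,v_2], [v_0,v_1,v_3], [v_0,v_1,v_4], [v_0,v_2,v_3], [v_0,v_2,v_4], [v_0,v_3,v_4], [v_1,v_2,v_3], [v_1,v_2,v_4], [v_1,v_3,v_4], [v_2,v_3,v_4]
  3-simplices (5): [v_0,v_1,v_2,v_3], [v_0,v_1,v_2,v_4], [v_0,v_1,v_3,v_4], [v_0,v_2,v_3,v_4], [v_1,v_2,v_3,v_4]

Hence C_0 ≅ Z^5, C_1 ≅ Z^10, C_2 ≅ Z^10, C_3 ≅ Z^5.

The boundary map ∂_1: C_1 → C_0 sends each edge [p,q] (with p < q) to q − p. For instance
  ∂[v_1,v_4] = [v_4] − [v_1].
This gives a 5×10 integer matrix of rank 4; reducing to Smith normal form yields diagonal entries (1,1,1,1).

∂_2: C_2 → C_1 sends each 2-simplex [p,q,r] to [q,r] − [p,r] + [p,q]. For instance
  ∂[v_1,v_3,v_4] = [v_3,v_4] − [v_1,v_4] + [v_1,v_3],
  ∂[v_0,v_1,v_4] = [v_1,v_4] − [v_0,v_4] + [v_0,v_1].
The 10×10 boundary matrix has rank 6 and Smith normal form diag(1,1,1,1,1,1).

Boundary ∂_3: C_3 → C_2 sends each 3-simplex σ to the alternating sum Σ_i (−1)^i (σ with its i-th vertex removed). For instance
  ∂[v_0,v_1,v_3,v_4] = [v_1,v_3,v_4] − [v_0,v_3,v_4] + [v_0,v_1,v_4] − [v_0,v_1,v_3],
  ∂[v_0,v_2,v_3,v_4] = [v_2,v_3,v_4] − [v_0,v_3,v_4] + [v_0,v_2,v_4] − [v_0,v_2,v_3].
The 10×5 boundary matrix has rank 4 and Smith normal form diag(1,1,1,1).

Now H_k = ker ∂_k / im ∂_{k+1}, so:

  H_0: rank C_0 − rank ∂_1 = 5 − 4 = 1, and the invariant factors of ∂_1 are all 1, so H_0 ≅ Z.
  H_1: rank ker ∂_1 − rank ∂_2 = (10 − 4) − 6 = 0, and the invariant factors of ∂_2 are all 1, so H_1 ≅ 0.
  H_2: rank ker ∂_2 − rank ∂_3 = (10 − 6) − 4 = 0, and the invariant factors of ∂_3 are all 1, so H_2 ≅ 0.
  H_3: rank ker ∂_3 − rank ∂_4 = (5 − 4) − 0 = 1, and there is no ∂_4, so H_3 ≅ Z.

Hence the Betti numbers are b_0 = 1, b_1 = 0, b_2 = 0, b_3 = 1.

b_0 = 1, b_1 = 0, b_2 = 0, b_3 = 1.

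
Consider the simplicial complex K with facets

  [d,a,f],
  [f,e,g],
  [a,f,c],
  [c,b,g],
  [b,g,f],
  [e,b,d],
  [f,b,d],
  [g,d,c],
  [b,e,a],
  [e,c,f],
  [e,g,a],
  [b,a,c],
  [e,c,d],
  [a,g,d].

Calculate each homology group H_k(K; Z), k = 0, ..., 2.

H_0 ≅ Z,  H_1 ≅ Z^2,  H_2 ≅ Z.

We work with the vertex ordering a < b < c < d < e < f < g. The simplices of K, each written with vertices in increasing order, are:

  0-simplices (7): a, b, c, d, e, f, g
  1-simplices (21): ab, ac, ad, ae, af, ag, bc, bd, be, bf, bg, cd, ce, cf, cg, de, df, dg, ef, eg, fg
  2-simplices (14): abc, abe, acf, adf, adg, aeg, bcg, bde, bdf, bfg, cde, cdg, cef, efg

Hence C_0 ≅ Z^7, C_1 ≅ Z^21, C_2 ≅ Z^14.

∂_1: C_1 → C_0 sends each edge [p,q] (with p < q) to q − p.
The resulting 7×21 matrix has rank 6, and its Smith normal form has invariant factors (1,1,1,1,1,1).

∂_2: C_2 → C_1 sends each 2-simplex [p,q,r] to [q,r] − [p,r] + [p,q]. For instance
  ∂cdg = dg − cg + cd,
  ∂adg = dg − ag + ad.
The 21×14 boundary matrix has rank 13 and Smith normal form diag(1,1,1,1,1,1,1,1,1,1,1,1,1).

From H_k ≅ ker(∂_k) / im(∂_{k+1}) we obtain:

  H_0: rank C_0 − rank ∂_1 = 7 − 6 = 1, and the invariant factors of ∂_1 are all 1, so H_0 ≅ Z.
  H_1: rank ker ∂_1 − rank ∂_2 = (21 − 6) − 13 = 2, and the invariant factors of ∂_2 are all 1, so H_1 ≅ Z^2.
  H_2: rank ker ∂_2 − rank ∂_3 = (14 − 13) − 0 = 1, and there is no ∂_3, so H_2 ≅ Z.

As a check, the Euler characteristic is 7 − 21 + 14 = 0, which agrees with 1 − 2 + 1 = 0.
(K is a triangulation of the torus T^2.)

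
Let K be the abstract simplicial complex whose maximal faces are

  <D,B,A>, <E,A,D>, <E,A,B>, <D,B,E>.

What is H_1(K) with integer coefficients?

H_1 ≅ 0.

K has 4 vertices, 6 edges, 4 triangles.
rank ∂_1 = 3, rank ∂_2 = 3 ⇒ b_1 = 6 − 3 − 3 = 0; all invariant factors of ∂_2 are 1 so no torsion. So H_1 ≅ 0.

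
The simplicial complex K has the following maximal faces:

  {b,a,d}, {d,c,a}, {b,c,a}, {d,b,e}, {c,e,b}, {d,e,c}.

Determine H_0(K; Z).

K has 5 vertices, 9 edges, 6 triangles.
rank ∂_0 = 0, rank ∂_1 = 4 ⇒ b_0 = 5 − 0 − 4 = 1; all invariant factors of ∂_1 are 1 so no torsion. So H_0 = Z.

H_0 ≅ Z.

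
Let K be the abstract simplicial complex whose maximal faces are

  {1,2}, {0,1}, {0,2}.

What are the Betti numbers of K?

Order the vertices as 0 < 1 < 2. Listing each simplex with vertices in this order, K has dimension 1 with simplices:

  0-simplices (3): [0], [1], [2]
  1-simplices (3): [0,1], [0,2], [1,2]

so the chain groups are C_0 ≅ Z^3, C_1 ≅ Z^3.

The boundary map ∂_1: C_1 → C_0 maps an edge to its endpoints' difference, ∂[p,q] = q − p. For instance
  ∂[1,2] = [2] − [1].
As a 3×3 matrix over Z this has rank 2, with invariant factors (1,1).

Reading off H_k = ker ∂_k / im ∂_{k+1}:

  H_0: rank C_0 − rank ∂_1 = 3 − 2 = 1, and the invariant factors of ∂_1 are all 1, so H_0 ≅ Z.
  H_1: rank ker ∂_1 − rank ∂_2 = (3 − 2) − 0 = 1, and there is no ∂_2, so H_1 ≅ Z.

(K is a triangulation of the circle S^1.)

Hence the Betti numbers are b_0 = 1, b_1 = 1.

b_0 = 1, b_1 = 1.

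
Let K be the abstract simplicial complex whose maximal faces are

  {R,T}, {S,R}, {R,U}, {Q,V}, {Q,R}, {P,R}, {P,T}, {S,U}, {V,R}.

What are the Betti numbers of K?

We work with the vertex ordering P < Q < R < S < T < U < V. The simplices of K, each written with vertices in increasing order, are:

  0-simplices (7): P, Q, R, S, T, U, V
  1-simplices (9): PR, PT, QR, QV, RS, RT, RU, RV, SU

giving chain groups C_0 ≅ Z^7, C_1 ≅ Z^9.

∂_1: C_1 → C_0 maps an edge to its endpoints' difference, ∂[p,q] = q − p.
The 7×9 boundary matrix has rank 6 and Smith normal form diag(1,1,1,1,1,1).

Computing H_k = (kernel of ∂_k) / (image of ∂_{k+1}):

  H_0: rank C_0 − rank ∂_1 = 7 − 6 = 1, and the invariant factors of ∂_1 are all 1, so H_0 = Z.
  H_1: rank ker ∂_1 − rank ∂_2 = (9 − 6) − 0 = 3, and there is no ∂_2, so H_1 = Z^3.

Hence the Betti numbers are b_0 = 1, b_1 = 3.

b_0 = 1, b_1 = 3.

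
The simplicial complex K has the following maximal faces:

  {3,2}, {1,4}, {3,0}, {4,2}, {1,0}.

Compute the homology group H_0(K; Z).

Take the total order 0 < 1 < 2 < 3 < 4 on the vertex set. Then K (dimension 1) consists of the simplices:

  0-simplices (5): [0], [1], [2], [3], [4]
  1-simplices (5): [0,1], [0,3], [1,4], [2,3], [2,4]

giving chain groups C_0 ≅ Z^5, C_1 ≅ Z^5.

∂_1: C_1 → C_0 sends each edge [p,q] (with p < q) to q − p. For instance
  ∂[0,3] = [3] − [0].
As a 5×5 matrix over Z this has rank 4, with invariant factors (1,1,1,1).

Now H_k = ker ∂_k / im ∂_{k+1}, so:

  H_0: rank C_0 − rank ∂_1 = 5 − 4 = 1, and the invariant factors of ∂_1 are all 1, so H_0 = Z.

H_0 ≅ Z.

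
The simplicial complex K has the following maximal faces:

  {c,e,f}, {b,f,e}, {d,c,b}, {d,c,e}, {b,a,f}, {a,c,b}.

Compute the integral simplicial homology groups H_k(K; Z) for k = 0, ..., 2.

We work with the vertex ordering a < b < c < d < e < f. The simplices of K, each written with vertices in increasing order, are:

  0-simplices (6): a, b, c, d, e, f
  1-simplices (12): ab, ac, af, bc, bd, be, bf, cd, ce, cf, de, ef
  2-simplices (6): abc, abf, bcd, bef, cde, cef

so the chain groups are C_0 ≅ Z^6, C_1 ≅ Z^12, C_2 ≅ Z^6.

∂_1: C_1 → C_0 is given by ∂[p,q] = [q] − [p]. For instance
  ∂ab = b − a.
The resulting 6×12 matrix has rank 5, and its Smith normal form has invariant factors (1,1,1,1,1).

The boundary map ∂_2: C_2 → C_1 sends each 2-simplex [p,q,r] to [q,r] − [p,r] + [p,q]. For instance
  ∂bef = ef − bf + be,
  ∂abf = bf − af + ab.
This gives a 12×6 integer matrix of rank 6; reducing to Smith normal form yields diagonal entries (1,1,1,1,1,1).

Reading off H_k = ker ∂_k / im ∂_{k+1}:

  H_0: rank C_0 − rank ∂_1 = 6 − 5 = 1, and the invariant factors of ∂_1 are all 1, so H_0 ≅ Z.
  H_1: rank ker ∂_1 − rank ∂_2 = (12 − 5) − 6 = 1, and the invariant factors of ∂_2 are all 1, so H_1 ≅ Z.
  H_2: rank ker ∂_2 − rank ∂_3 = (6 − 6) − 0 = 0, and there is no ∂_3, so H_2 ≅ 0.

As a check, the Euler characteristic is 6 − 12 + 6 = 0, which agrees with 1 − 1 + 0 = 0.
(K is a triangulation of the cylinder S^1 x I.)

H_0 ≅ Z,  H_1 ≅ Z,  H_2 = 0.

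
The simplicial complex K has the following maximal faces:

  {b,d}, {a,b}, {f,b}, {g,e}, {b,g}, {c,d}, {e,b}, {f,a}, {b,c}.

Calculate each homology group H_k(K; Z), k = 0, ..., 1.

We work with the vertex ordering a < b < c < d < e < f < g. The simplices of K, each written with vertices in increasing order, are:

  0-simplices (7): a, b, c, d, e, f, g
  1-simplices (9): ab, af, bc, bd, be, bf, bg, cd, eg

Hence C_0 ≅ Z^7, C_1 ≅ Z^9.

Boundary ∂_1: C_1 → C_0 maps an edge to its endpoints' difference, ∂[p,q] = q − p.
The resulting 7×9 matrix has rank 6, and its Smith normal form has invariant factors (1,1,1,1,1,1).

Computing H_k = (kernel of ∂_k) / (image of ∂_{k+1}):

  H_0: rank C_0 − rank ∂_1 = 7 − 6 = 1, and the invariant factors of ∂_1 are all 1, so H_0 ≅ Z.
  H_1: rank ker ∂_1 − rank ∂_2 = (9 − 6) − 0 = 3, and there is no ∂_2, so H_1 ≅ Z^3.

As a check, the Euler characteristic is 7 − 9 = -2, which agrees with 1 − 3 = -2.

H_0 = Z,  H_1 = Z^3.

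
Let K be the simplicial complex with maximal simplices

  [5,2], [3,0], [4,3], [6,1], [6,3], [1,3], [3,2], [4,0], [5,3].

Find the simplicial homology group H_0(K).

We work with the vertex ordering 0 < 1 < 2 < 3 < 4 < 5 < 6. The simplices of K, each written with vertices in increasing order, are:

  0-simplices (7): [0], [1], [2], [3], [4], [5], [6]
  1-simplices (9): [0,3], [0,4], [1,3], [1,6], [2,3], [2,5], [3,4], [3,5], [3,6]

giving chain groups C_0 ≅ Z^7, C_1 ≅ Z^9.

Boundary ∂_1: C_1 → C_0 is given by ∂[p,q] = [q] − [p]. For instance
  ∂[0,4] = [4] − [0].
The 7×9 boundary matrix has rank 6 and Smith normal form diag(1,1,1,1,1,1).

Now H_k = ker ∂_k / im ∂_{k+1}, so:

  H_0: rank C_0 − rank ∂_1 = 7 − 6 = 1, and the invariant factors of ∂_1 are all 1, so H_0 ≅ Z.

H_0 ≅ Z.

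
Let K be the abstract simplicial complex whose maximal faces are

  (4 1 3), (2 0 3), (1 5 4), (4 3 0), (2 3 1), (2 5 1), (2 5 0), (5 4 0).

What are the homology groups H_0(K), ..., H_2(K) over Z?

We work with the vertex ordering 0 < 1 < 2 < 3 < 4 < 5. The simplices of K, each written with vertices in increasing order, are:

  0-simplices (6): [0], [1], [2], [3], [4], [5]
  1-simplices (12): [0,2], [0,3], [0,4], [0,5], [1,2], [1,3], [1,4], [1,5], [2,3], [2,5], [3,4], [4,5]
  2-simplices (8): [0,2,3], [0,2,5], [0,3,4], [0,4,5], [1,2,3], [1,2,5], [1,3,4], [1,4,5]

giving chain groups C_0 ≅ Z^6, C_1 ≅ Z^12, C_2 ≅ Z^8.

The boundary map ∂_1: C_1 → C_0 is given by ∂[p,q] = [q] − [p].
As a 6×12 matrix over Z this has rank 5, with invariant factors (1,1,1,1,1).

Boundary ∂_2: C_2 → C_1 maps a triangle to the signed sum of its edges. For instance
  ∂[1,2,5] = [2,5] − [1,5] + [1,2],
  ∂[1,4,5] = [4,5] − [1,5] + [1,4].
The 12×8 boundary matrix has rank 7 and Smith normal form diag(1,1,1,1,1,1,1).

Reading off H_k = ker ∂_k / im ∂_{k+1}:

  H_0: rank C_0 − rank ∂_1 = 6 − 5 = 1, and the invariant factors of ∂_1 are all 1, so H_0 ≅ Z.
  H_1: rank ker ∂_1 − rank ∂_2 = (12 − 5) − 7 = 0, and the invariant factors of ∂_2 are all 1, so H_1 ≅ 0.
  H_2: rank ker ∂_2 − rank ∂_3 = (8 − 7) − 0 = 1, and there is no ∂_3, so H_2 ≅ Z.

H_0 ≅ Z,  H_1 = 0,  H_2 ≅ Z.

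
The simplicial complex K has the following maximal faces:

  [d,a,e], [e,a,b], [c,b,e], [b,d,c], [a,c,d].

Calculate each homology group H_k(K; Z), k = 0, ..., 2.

H_0 = Z,  H_1 = Z,  H_2 = 0.

K has 5 vertices, 10 edges, 5 triangles.
rank ∂_0 = 0, rank ∂_1 = 4 ⇒ b_0 = 5 − 0 − 4 = 1; all invariant factors of ∂_1 are 1 so no torsion. So H_0 ≅ Z.
rank ∂_1 = 4, rank ∂_2 = 5 ⇒ b_1 = 10 − 4 − 5 = 1; all invariant factors of ∂_2 are 1 so no torsion. So H_1 ≅ Z.
rank ∂_2 = 5, rank ∂_3 = 0 ⇒ b_2 = 5 − 5 − 0 = 0. So H_2 ≅ 0.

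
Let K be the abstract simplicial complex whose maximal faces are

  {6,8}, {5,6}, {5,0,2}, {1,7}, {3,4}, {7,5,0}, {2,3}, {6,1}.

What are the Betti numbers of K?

Take the total order 0 < 1 < 2 < 3 < 4 < 5 < 6 < 7 < 8 on the vertex set. Then K (dimension 2) consists of the simplices:

  0-simplices (9): [0], [1], [2], [3], [4], [5], [6], [7], [8]
  1-simplices (11): [0,2], [0,5], [0,7], [1,6], [1,7], [2,3], [2,5], [3,4], [5,6], [5,7], [6,8]
  2-simplices (2): [0,2,5], [0,5,7]

Hence C_0 ≅ Z^9, C_1 ≅ Z^11, C_2 ≅ Z^2.

The boundary map ∂_1: C_1 → C_0 maps an edge to its endpoints' difference, ∂[p,q] = q − p.
The resulting 9×11 matrix has rank 8, and its Smith normal form has invariant factors (1,1,1,1,1,1,1,1).

Boundary ∂_2: C_2 → C_1 acts by ∂[p,q,r] = [q,r] − [p,r] + [p,q]. For instance
  ∂[0,2,5] = [2,5] − [0,5] + [0,2],
  ∂[0,5,7] = [5,7] − [0,7] + [0,5].
The resulting 11×2 matrix has rank 2, and its Smith normal form has invariant factors (1,1).

Now H_k = ker ∂_k / im ∂_{k+1}, so:

  H_0: rank C_0 − rank ∂_1 = 9 − 8 = 1, and the invariant factors of ∂_1 are all 1, so H_0 ≅ Z.
  H_1: rank ker ∂_1 − rank ∂_2 = (11 − 8) − 2 = 1, and the invariant factors of ∂_2 are all 1, so H_1 ≅ Z.
  H_2: rank ker ∂_2 − rank ∂_3 = (2 − 2) − 0 = 0, and there is no ∂_3, so H_2 ≅ 0.

Hence the Betti numbers are b_0 = 1, b_1 = 1, b_2 = 0.

b_0 = 1, b_1 = 1, b_2 = 0.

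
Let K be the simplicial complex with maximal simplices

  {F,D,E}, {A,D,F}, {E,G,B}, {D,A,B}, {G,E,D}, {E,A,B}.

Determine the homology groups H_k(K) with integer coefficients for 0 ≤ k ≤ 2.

H_0 = Z,  H_1 = Z,  H_2 = 0.

Order the vertices as A < B < D < E < F < G. Listing each simplex with vertices in this order, K has dimension 2 with simplices:

  0-simplices (6): A, B, D, E, F, G
  1-simplices (12): AB, AD, AE, AF, BD, BE, BG, DE, DF, DG, EF, EG
  2-simplices (6): ABD, ABE, ADF, BEG, DEF, DEG

so the chain groups are C_0 ≅ Z^6, C_1 ≅ Z^12, C_2 ≅ Z^6.

The boundary map ∂_1: C_1 → C_0 is given by ∂[p,q] = [q] − [p]. For instance
  ∂BD = D − B.
As a 6×12 matrix over Z this has rank 5, with invariant factors (1,1,1,1,1).

∂_2: C_2 → C_1 maps a triangle to the signed sum of its edges. For instance
  ∂BEG = EG − BG + BE,
  ∂ABD = BD − AD + AB.
This gives a 12×6 integer matrix of rank 6; reducing to Smith normal form yields diagonal entries (1,1,1,1,1,1).

Now H_k = ker ∂_k / im ∂_{k+1}, so:

  H_0: rank C_0 − rank ∂_1 = 6 − 5 = 1, and the invariant factors of ∂_1 are all 1, so H_0 ≅ Z.
  H_1: rank ker ∂_1 − rank ∂_2 = (12 − 5) − 6 = 1, and the invariant factors of ∂_2 are all 1, so H_1 ≅ Z.
  H_2: rank ker ∂_2 − rank ∂_3 = (6 − 6) − 0 = 0, and there is no ∂_3, so H_2 ≅ 0.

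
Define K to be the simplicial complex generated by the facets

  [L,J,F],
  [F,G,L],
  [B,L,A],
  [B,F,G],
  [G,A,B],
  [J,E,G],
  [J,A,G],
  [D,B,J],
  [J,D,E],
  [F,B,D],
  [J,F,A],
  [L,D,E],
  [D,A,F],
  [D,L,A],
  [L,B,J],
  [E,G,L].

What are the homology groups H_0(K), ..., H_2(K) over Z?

Order the vertices as A < B < D < E < F < G < J < L. Listing each simplex with vertices in this order, K has dimension 2 with simplices:

  0-simplices (8): A, B, D, E, F, G, J, L
  1-simplices (24): AB, AD, AF, AG, AJ, AL, BD, BF, BG, BJ, BL, DE, DF, DJ, DL, EG, EJ, EL, FG, FJ, FL, GJ, GL, JL
  2-simplices (16): ABG, ABL, ADF, ADL, AFJ, AGJ, BDF, BDJ, BFG, BJL, DEJ, DEL, EGJ, EGL, FGL, FJL

so the chain groups are C_0 ≅ Z^8, C_1 ≅ Z^24, C_2 ≅ Z^16.

∂_1: C_1 → C_0 sends each edge [p,q] (with p < q) to q − p. For instance
  ∂GJ = J − G.
The 8×24 boundary matrix has rank 7 and Smith normal form diag(1,1,1,1,1,1,1).

Boundary ∂_2: C_2 → C_1 sends each 2-simplex [p,q,r] to [q,r] − [p,r] + [p,q]. For instance
  ∂AFJ = FJ − AJ + AF,
  ∂ABL = BL − AL + AB.
The resulting 24×16 matrix has rank 15, and its Smith normal form has invariant factors (1,1,1,1,1,1,1,1,1,1,1,1,1,1,1).

Now H_k = ker ∂_k / im ∂_{k+1}, so:

  H_0: rank C_0 − rank ∂_1 = 8 − 7 = 1, and the invariant factors of ∂_1 are all 1, so H_0 = Z.
  H_1: rank ker ∂_1 − rank ∂_2 = (24 − 7) − 15 = 2, and the invariant factors of ∂_2 are all 1, so H_1 = Z^2.
  H_2: rank ker ∂_2 − rank ∂_3 = (16 − 15) − 0 = 1, and there is no ∂_3, so H_2 = Z.

As a check, the Euler characteristic is 8 − 24 + 16 = 0, which agrees with 1 − 2 + 1 = 0.

H_0 ≅ Z,  H_1 ≅ Z^2,  H_2 ≅ Z.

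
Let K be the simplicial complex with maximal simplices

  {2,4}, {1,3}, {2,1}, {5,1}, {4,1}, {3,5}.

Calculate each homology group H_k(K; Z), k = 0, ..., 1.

H_0 = Z,  H_1 = Z^2.

Fix the vertex order 1 < 2 < 3 < 4 < 5 and write every simplex with vertices in increasing order. Then dim K = 1 and the simplices of K are:

  0-simplices (5): [1], [2], [3], [4], [5]
  1-simplices (6): [1,2], [1,3], [1,4], [1,5], [2,4], [3,5]

Hence C_0 ≅ Z^5, C_1 ≅ Z^6.

The boundary map ∂_1: C_1 → C_0 maps an edge to its endpoints' difference, ∂[p,q] = q − p. For instance
  ∂[2,4] = [4] − [2].
The 5×6 boundary matrix has rank 4 and Smith normal form diag(1,1,1,1).

Computing H_k = (kernel of ∂_k) / (image of ∂_{k+1}):

  H_0: rank C_0 − rank ∂_1 = 5 − 4 = 1, and the invariant factors of ∂_1 are all 1, so H_0 = Z.
  H_1: rank ker ∂_1 − rank ∂_2 = (6 − 4) − 0 = 2, and there is no ∂_2, so H_1 = Z^2.

(K is a triangulation of a wedge of 2 circles.)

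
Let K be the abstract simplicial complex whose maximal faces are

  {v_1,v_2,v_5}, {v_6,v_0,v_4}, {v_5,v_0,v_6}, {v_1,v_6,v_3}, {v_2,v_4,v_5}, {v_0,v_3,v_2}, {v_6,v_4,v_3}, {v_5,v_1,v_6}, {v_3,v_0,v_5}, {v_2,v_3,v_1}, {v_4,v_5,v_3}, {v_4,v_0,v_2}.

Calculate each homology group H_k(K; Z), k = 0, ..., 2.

H_0 ≅ Z,  H_1 ≅ Z/2,  H_2 = 0.

Fix the vertex order v_0 < v_1 < v_2 < v_3 < v_4 < v_5 < v_6 and write every simplex with vertices in increasing order. Then dim K = 2 and the simplices of K are:

  0-simplices (7): [v_0], [v_1], [v_2], [v_3], [v_4], [v_5], [v_6]
  1-simplices (18): (18 of them)
  2-simplices (12): (12 of them)

Hence C_0 ≅ Z^7, C_1 ≅ Z^18, C_2 ≅ Z^12.

∂_1: C_1 → C_0 sends each edge [p,q] (with p < q) to q − p. For instance
  ∂[v_2,v_5] = [v_5] − [v_2].
This gives a 7×18 integer matrix of rank 6; reducing to Smith normal form yields diagonal entries (1,1,1,1,1,1).

∂_2: C_2 → C_1 acts by ∂[p,q,r] = [q,r] − [p,r] + [p,q]. For instance
  ∂[v_1,v_5,v_6] = [v_5,v_6] − [v_1,v_6] + [v_1,v_5],
  ∂[v_3,v_4,v_5] = [v_4,v_5] − [v_3,v_5] + [v_3,v_4].
The resulting 18×12 matrix has rank 12, and its Smith normal form has invariant factors (1,1,1,1,1,1,1,1,1,1,1,2).

From H_k ≅ ker(∂_k) / im(∂_{k+1}) we obtain:

  H_0: rank C_0 − rank ∂_1 = 7 − 6 = 1, and the invariant factors of ∂_1 are all 1, so H_0 = Z.
  H_1: rank ker ∂_1 − rank ∂_2 = (18 − 6) − 12 = 0, and ∂_2 has invariant factor 2 > 1, so H_1 = Z/2.
  H_2: rank ker ∂_2 − rank ∂_3 = (12 − 12) − 0 = 0, and there is no ∂_3, so H_2 = 0.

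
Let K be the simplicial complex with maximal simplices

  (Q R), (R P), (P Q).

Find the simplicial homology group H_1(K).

We work with the vertex ordering P < Q < R. The simplices of K, each written with vertices in increasing order, are:

  0-simplices (3): P, Q, R
  1-simplices (3): PQ, PR, QR

Hence C_0 ≅ Z^3, C_1 ≅ Z^3.

Boundary ∂_1: C_1 → C_0 maps an edge to its endpoints' difference, ∂[p,q] = q − p. For instance
  ∂QR = R − Q.
As a 3×3 matrix over Z this has rank 2, with invariant factors (1,1).

Computing H_k = (kernel of ∂_k) / (image of ∂_{k+1}):

  H_1: rank ker ∂_1 − rank ∂_2 = (3 − 2) − 0 = 1, and there is no ∂_2, so H_1 = Z.

(K is a triangulation of the circle S^1.)

H_1 ≅ Z.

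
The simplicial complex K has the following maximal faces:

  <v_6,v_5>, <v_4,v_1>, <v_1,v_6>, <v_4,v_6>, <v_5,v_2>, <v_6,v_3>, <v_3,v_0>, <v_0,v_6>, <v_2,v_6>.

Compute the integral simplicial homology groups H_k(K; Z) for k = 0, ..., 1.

H_0 = Z,  H_1 = Z^3.

We work with the vertex ordering v_0 < v_1 < v_2 < v_3 < v_4 < v_5 < v_6. The simplices of K, each written with vertices in increasing order, are:

  0-simplices (7): [v_0], [v_1], [v_2], [v_3], [v_4], [v_5], [v_6]
  1-simplices (9): [v_0,v_3], [v_0,v_6], [v_1,v_4], [v_1,v_6], [v_2,v_5], [v_2,v_6], [v_3,v_6], [v_4,v_6], [v_5,v_6]

giving chain groups C_0 ≅ Z^7, C_1 ≅ Z^9.

∂_1: C_1 → C_0 is given by ∂[p,q] = [q] − [p]. For instance
  ∂[v_0,v_6] = [v_6] − [v_0].
The 7×9 boundary matrix has rank 6 and Smith normal form diag(1,1,1,1,1,1).

Reading off H_k = ker ∂_k / im ∂_{k+1}:

  H_0: rank C_0 − rank ∂_1 = 7 − 6 = 1, and the invariant factors of ∂_1 are all 1, so H_0 ≅ Z.
  H_1: rank ker ∂_1 − rank ∂_2 = (9 − 6) − 0 = 3, and there is no ∂_2, so H_1 ≅ Z^3.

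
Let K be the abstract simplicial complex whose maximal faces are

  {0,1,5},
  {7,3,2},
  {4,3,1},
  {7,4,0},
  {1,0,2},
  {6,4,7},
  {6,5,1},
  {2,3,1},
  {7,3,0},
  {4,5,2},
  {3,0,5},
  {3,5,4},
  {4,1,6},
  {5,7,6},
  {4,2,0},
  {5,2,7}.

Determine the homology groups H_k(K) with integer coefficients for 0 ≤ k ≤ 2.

Take the total order 0 < 1 < 2 < 3 < 4 < 5 < 6 < 7 on the vertex set. Then K (dimension 2) consists of the simplices:

  0-simplices (8): [0], [1], [2], [3], [4], [5], [6], [7]
  1-simplices (24): (24 of them)
  2-simplices (16): [0,1,2], [0,1,5], [0,2,4], [0,3,5], [0,3,7], [0,4,7], [1,2,3], [1,3,4], [1,4,6], [1,5,6], [2,3,7], [2,4,5], [2,5,7], [3,4,5], [4,6,7], [5,6,7]

Hence C_0 ≅ Z^8, C_1 ≅ Z^24, C_2 ≅ Z^16.

The boundary map ∂_1: C_1 → C_0 is given by ∂[p,q] = [q] − [p].
The resulting 8×24 matrix has rank 7, and its Smith normal form has invariant factors (1,1,1,1,1,1,1).

∂_2: C_2 → C_1 acts by ∂[p,q,r] = [q,r] − [p,r] + [p,q]. For instance
  ∂[4,6,7] = [6,7] − [4,7] + [4,6],
  ∂[0,3,7] = [3,7] − [0,7] + [0,3].
The 24×16 boundary matrix has rank 15 and Smith normal form diag(1,1,1,1,1,1,1,1,1,1,1,1,1,1,1).

Computing H_k = (kernel of ∂_k) / (image of ∂_{k+1}):

  H_0: rank C_0 − rank ∂_1 = 8 − 7 = 1, and the invariant factors of ∂_1 are all 1, so H_0 ≅ Z.
  H_1: rank ker ∂_1 − rank ∂_2 = (24 − 7) − 15 = 2, and the invariant factors of ∂_2 are all 1, so H_1 ≅ Z^2.
  H_2: rank ker ∂_2 − rank ∂_3 = (16 − 15) − 0 = 1, and there is no ∂_3, so H_2 ≅ Z.

H_0 = Z,  H_1 = Z^2,  H_2 = Z.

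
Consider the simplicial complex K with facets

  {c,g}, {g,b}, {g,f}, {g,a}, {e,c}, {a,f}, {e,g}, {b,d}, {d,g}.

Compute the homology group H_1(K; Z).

H_1 = Z^3.

Take the total order a < b < c < d < e < f < g on the vertex set. Then K (dimension 1) consists of the simplices:

  0-simplices (7): a, b, c, d, e, f, g
  1-simplices (9): af, ag, bd, bg, ce, cg, dg, eg, fg

Hence C_0 ≅ Z^7, C_1 ≅ Z^9.

∂_1: C_1 → C_0 is given by ∂[p,q] = [q] − [p].
This gives a 7×9 integer matrix of rank 6; reducing to Smith normal form yields diagonal entries (1,1,1,1,1,1).

From H_k ≅ ker(∂_k) / im(∂_{k+1}) we obtain:

  H_1: rank ker ∂_1 − rank ∂_2 = (9 − 6) − 0 = 3, and there is no ∂_2, so H_1 ≅ Z^3.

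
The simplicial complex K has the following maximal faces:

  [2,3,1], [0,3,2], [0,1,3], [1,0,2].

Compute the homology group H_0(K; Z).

We work with the vertex ordering 0 < 1 < 2 < 3. The simplices of K, each written with vertices in increasing order, are:

  0-simplices (4): [0], [1], [2], [3]
  1-simplices (6): [0,1], [0,2], [0,3], [1,2], [1,3], [2,3]
  2-simplices (4): [0,1,2], [0,1,3], [0,2,3], [1,2,3]

so the chain groups are C_0 ≅ Z^4, C_1 ≅ Z^6, C_2 ≅ Z^4.

∂_1: C_1 → C_0 maps an edge to its endpoints' difference, ∂[p,q] = q − p.
The 4×6 boundary matrix has rank 3 and Smith normal form diag(1,1,1).

The boundary map ∂_2: C_2 → C_1 acts by ∂[p,q,r] = [q,r] − [p,r] + [p,q]. For instance
  ∂[0,1,2] = [1,2] − [0,2] + [0,1],
  ∂[0,2,3] = [2,3] − [0,3] + [0,2].
The 6×4 boundary matrix has rank 3 and Smith normal form diag(1,1,1).

Reading off H_k = ker ∂_k / im ∂_{k+1}:

  H_0: rank C_0 − rank ∂_1 = 4 − 3 = 1, and the invariant factors of ∂_1 are all 1, so H_0 = Z.

H_0 ≅ Z.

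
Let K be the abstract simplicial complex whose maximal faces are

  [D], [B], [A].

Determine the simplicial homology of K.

H_0 ≅ Z^3.

Fix the vertex order A < B < D and write every simplex with vertices in increasing order. Then dim K = 0 and the simplices of K are:

  0-simplices (3): A, B, D

giving chain groups C_0 ≅ Z^3.

Now H_k = ker ∂_k / im ∂_{k+1}, so:

  H_0: rank C_0 − rank ∂_1 = 3 − 0 = 3, and there is no ∂_1, so H_0 = Z^3.

(K is a triangulation of a set of 3 points.)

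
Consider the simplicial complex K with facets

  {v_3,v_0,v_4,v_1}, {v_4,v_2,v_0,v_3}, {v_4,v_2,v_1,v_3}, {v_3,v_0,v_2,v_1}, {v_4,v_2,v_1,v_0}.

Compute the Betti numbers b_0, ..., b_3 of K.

b_0 = 1, b_1 = 0, b_2 = 0, b_3 = 1.

K has 5 vertices, 10 edges, 10 triangles, 5 3-simplices.
rank ∂_0 = 0, rank ∂_1 = 4 ⇒ b_0 = 5 − 0 − 4 = 1; all invariant factors of ∂_1 are 1 so no torsion. So H_0 ≅ Z.
rank ∂_1 = 4, rank ∂_2 = 6 ⇒ b_1 = 10 − 4 − 6 = 0; all invariant factors of ∂_2 are 1 so no torsion. So H_1 ≅ 0.
rank ∂_2 = 6, rank ∂_3 = 4 ⇒ b_2 = 10 − 6 − 4 = 0; all invariant factors of ∂_3 are 1 so no torsion. So H_2 ≅ 0.
rank ∂_3 = 4, rank ∂_4 = 0 ⇒ b_3 = 5 − 4 − 0 = 1. So H_3 ≅ Z.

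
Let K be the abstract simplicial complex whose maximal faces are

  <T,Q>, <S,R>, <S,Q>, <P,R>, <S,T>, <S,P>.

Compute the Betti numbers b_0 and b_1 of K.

K has 5 vertices, 6 edges.
rank ∂_0 = 0, rank ∂_1 = 4 ⇒ b_0 = 5 − 0 − 4 = 1; all invariant factors of ∂_1 are 1 so no torsion. So H_0 ≅ Z.
rank ∂_1 = 4, rank ∂_2 = 0 ⇒ b_1 = 6 − 4 − 0 = 2. So H_1 ≅ Z^2.

b_0 = 1, b_1 = 2.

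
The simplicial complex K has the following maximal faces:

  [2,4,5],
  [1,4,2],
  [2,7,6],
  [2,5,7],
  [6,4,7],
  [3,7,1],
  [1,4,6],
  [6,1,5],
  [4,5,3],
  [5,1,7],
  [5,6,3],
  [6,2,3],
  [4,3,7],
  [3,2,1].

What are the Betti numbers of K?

Order the vertices as 1 < 2 < 3 < 4 < 5 < 6 < 7. Listing each simplex with vertices in this order, K has dimension 2 with simplices:

  0-simplices (7): [1], [2], [3], [4], [5], [6], [7]
  1-simplices (21): [1,2], [1,3], [1,4], [1,5], [1,6], [1,7], [2,3], [2,4], [2,5], [2,6], [2,7], [3,4], [3,5], [3,6], [3,7], [4,5], [4,6], [4,7], [5,6], [5,7], [6,7]
  2-simplices (14): [1,2,3], [1,2,4], [1,3,7], [1,4,6], [1,5,6], [1,5,7], [2,3,6], [2,4,5], [2,5,7], [2,6,7], [3,4,5], [3,4,7], [3,5,6], [4,6,7]

so the chain groups are C_0 ≅ Z^7, C_1 ≅ Z^21, C_2 ≅ Z^14.

Boundary ∂_1: C_1 → C_0 is given by ∂[p,q] = [q] − [p].
This gives a 7×21 integer matrix of rank 6; reducing to Smith normal form yields diagonal entries (1,1,1,1,1,1).

∂_2: C_2 → C_1 maps a triangle to the signed sum of its edges. For instance
  ∂[1,5,7] = [5,7] − [1,7] + [1,5],
  ∂[3,4,7] = [4,7] − [3,7] + [3,4].
The 21×14 boundary matrix has rank 13 and Smith normal form diag(1,1,1,1,1,1,1,1,1,1,1,1,1).

Computing H_k = (kernel of ∂_k) / (image of ∂_{k+1}):

  H_0: rank C_0 − rank ∂_1 = 7 − 6 = 1, and the invariant factors of ∂_1 are all 1, so H_0 ≅ Z.
  H_1: rank ker ∂_1 − rank ∂_2 = (21 − 6) − 13 = 2, and the invariant factors of ∂_2 are all 1, so H_1 ≅ Z^2.
  H_2: rank ker ∂_2 − rank ∂_3 = (14 − 13) − 0 = 1, and there is no ∂_3, so H_2 ≅ Z.

As a check, the Euler characteristic is 7 − 21 + 14 = 0, which agrees with 1 − 2 + 1 = 0.

Hence the Betti numbers are b_0 = 1, b_1 = 2, b_2 = 1.

b_0 = 1, b_1 = 2, b_2 = 1.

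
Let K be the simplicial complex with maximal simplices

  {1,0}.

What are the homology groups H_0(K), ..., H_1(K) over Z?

H_0 = Z,  H_1 = 0.

Fix the vertex order 0 < 1 and write every simplex with vertices in increasing order. Then dim K = 1 and the simplices of K are:

  0-simplices (2): [0], [1]
  1-simplices (1): [0,1]

giving chain groups C_0 ≅ Z^2, C_1 ≅ Z^1.

∂_1: C_1 → C_0 sends each edge [p,q] (with p < q) to q − p. For instance
  ∂[0,1] = [1] − [0].
As a 2×1 matrix over Z this has rank 1, with invariant factors (1).

Reading off H_k = ker ∂_k / im ∂_{k+1}:

  H_0: rank C_0 − rank ∂_1 = 2 − 1 = 1, and the invariant factors of ∂_1 are all 1, so H_0 = Z.
  H_1: rank ker ∂_1 − rank ∂_2 = (1 − 1) − 0 = 0, and there is no ∂_2, so H_1 = 0.

As a check, the Euler characteristic is 2 − 1 = 1, which agrees with 1 − 0 = 1.
(K is a triangulation of the 1-simplex.)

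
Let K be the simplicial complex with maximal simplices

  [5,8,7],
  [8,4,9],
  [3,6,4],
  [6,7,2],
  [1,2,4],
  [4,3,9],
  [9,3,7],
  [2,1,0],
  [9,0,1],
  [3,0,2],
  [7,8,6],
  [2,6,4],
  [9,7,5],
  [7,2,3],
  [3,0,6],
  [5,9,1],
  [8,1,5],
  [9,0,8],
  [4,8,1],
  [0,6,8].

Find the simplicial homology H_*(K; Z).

H_0 ≅ Z,  H_1 ≅ Z ⊕ Z_2,  H_2 = 0.

We work with the vertex ordering 0 < 1 < 2 < 3 < 4 < 5 < 6 < 7 < 8 < 9. The simplices of K, each written with vertices in increasing order, are:

  0-simplices (10): [0], [1], [2], [3], [4], [5], [6], [7], [8], [9]
  1-simplices (30): (30 of them)
  2-simplices (20): (20 of them)

giving chain groups C_0 ≅ Z^10, C_1 ≅ Z^30, C_2 ≅ Z^20.

The boundary map ∂_1: C_1 → C_0 maps an edge to its endpoints' difference, ∂[p,q] = q − p. For instance
  ∂[3,9] = [9] − [3].
This gives a 10×30 integer matrix of rank 9; reducing to Smith normal form yields diagonal entries (1,1,1,1,1,1,1,1,1).

∂_2: C_2 → C_1 sends each 2-simplex [p,q,r] to [q,r] − [p,r] + [p,q]. For instance
  ∂[2,6,7] = [6,7] − [2,7] + [2,6],
  ∂[1,5,8] = [5,8] − [1,8] + [1,5].
The 30×20 boundary matrix has rank 20 and Smith normal form diag(1,1,1,1,1,1,1,1,1,1,1,1,1,1,1,1,1,1,1,2).

Reading off H_k = ker ∂_k / im ∂_{k+1}:

  H_0: rank C_0 − rank ∂_1 = 10 − 9 = 1, and the invariant factors of ∂_1 are all 1, so H_0 ≅ Z.
  H_1: rank ker ∂_1 − rank ∂_2 = (30 − 9) − 20 = 1, and ∂_2 has invariant factor 2 > 1, so H_1 ≅ Z ⊕ Z_2.
  H_2: rank ker ∂_2 − rank ∂_3 = (20 − 20) − 0 = 0, and there is no ∂_3, so H_2 ≅ 0.

(K is a triangulation of the Klein bottle.)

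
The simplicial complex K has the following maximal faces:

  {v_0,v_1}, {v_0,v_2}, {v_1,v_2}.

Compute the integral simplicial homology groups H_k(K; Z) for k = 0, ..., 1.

H_0 = Z,  H_1 = Z.

Take the total order v_0 < v_1 < v_2 on the vertex set. Then K (dimension 1) consists of the simplices:

  0-simplices (3): [v_0], [v_1], [v_2]
  1-simplices (3): [v_0,v_1], [v_0,v_2], [v_1,v_2]

giving chain groups C_0 ≅ Z^3, C_1 ≅ Z^3.

∂_1: C_1 → C_0 sends each edge [p,q] (with p < q) to q − p.
The 3×3 boundary matrix has rank 2 and Smith normal form diag(1,1).

Computing H_k = (kernel of ∂_k) / (image of ∂_{k+1}):

  H_0: rank C_0 − rank ∂_1 = 3 − 2 = 1, and the invariant factors of ∂_1 are all 1, so H_0 = Z.
  H_1: rank ker ∂_1 − rank ∂_2 = (3 − 2) − 0 = 1, and there is no ∂_2, so H_1 = Z.

As a check, the Euler characteristic is 3 − 3 = 0, which agrees with 1 − 1 = 0.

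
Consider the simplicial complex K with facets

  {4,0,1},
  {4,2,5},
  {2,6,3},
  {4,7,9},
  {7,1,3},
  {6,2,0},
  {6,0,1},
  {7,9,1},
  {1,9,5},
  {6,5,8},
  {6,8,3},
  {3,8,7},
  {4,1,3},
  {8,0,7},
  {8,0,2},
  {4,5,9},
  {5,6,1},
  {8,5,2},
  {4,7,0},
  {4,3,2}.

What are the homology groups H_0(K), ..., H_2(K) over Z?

H_0 ≅ Z,  H_1 ≅ Z ⊕ Z/2,  H_2 = 0.

Take the total order 0 < 1 < 2 < 3 < 4 < 5 < 6 < 7 < 8 < 9 on the vertex set. Then K (dimension 2) consists of the simplices:

  0-simplices (10): [0], [1], [2], [3], [4], [5], [6], [7], [8], [9]
  1-simplices (30): (30 of them)
  2-simplices (20): (20 of them)

so the chain groups are C_0 ≅ Z^10, C_1 ≅ Z^30, C_2 ≅ Z^20.

Boundary ∂_1: C_1 → C_0 is given by ∂[p,q] = [q] − [p]. For instance
  ∂[1,6] = [6] − [1].
The resulting 10×30 matrix has rank 9, and its Smith normal form has invariant factors (1,1,1,1,1,1,1,1,1).

∂_2: C_2 → C_1 acts by ∂[p,q,r] = [q,r] − [p,r] + [p,q]. For instance
  ∂[3,7,8] = [7,8] − [3,8] + [3,7],
  ∂[0,1,6] = [1,6] − [0,6] + [0,1].
The 30×20 boundary matrix has rank 20 and Smith normal form diag(1,1,1,1,1,1,1,1,1,1,1,1,1,1,1,1,1,1,1,2).

From H_k ≅ ker(∂_k) / im(∂_{k+1}) we obtain:

  H_0: rank C_0 − rank ∂_1 = 10 − 9 = 1, and the invariant factors of ∂_1 are all 1, so H_0 = Z.
  H_1: rank ker ∂_1 − rank ∂_2 = (30 − 9) − 20 = 1, and ∂_2 has invariant factor 2 > 1, so H_1 = Z ⊕ Z/2.
  H_2: rank ker ∂_2 − rank ∂_3 = (20 − 20) − 0 = 0, and there is no ∂_3, so H_2 = 0.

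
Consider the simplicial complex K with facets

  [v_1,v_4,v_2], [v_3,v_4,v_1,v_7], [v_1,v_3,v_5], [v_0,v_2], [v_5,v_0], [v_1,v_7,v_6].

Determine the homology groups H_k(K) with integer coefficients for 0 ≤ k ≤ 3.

H_0 ≅ Z,  H_1 ≅ Z,  H_2 = 0,  H_3 = 0.

Fix the vertex order v_0 < v_1 < v_2 < v_3 < v_4 < v_5 < v_6 < v_7 and write every simplex with vertices in increasing order. Then dim K = 3 and the simplices of K are:

  0-simplices (8): [v_0], [v_1], [v_2], [v_3], [v_4], [v_5], [v_6], [v_7]
  1-simplices (14): [v_0,v_2], [v_0,v_5], [v_1,v_2], [v_1,v_3], [v_1,v_4], [v_1,v_5], [v_1,v_6], [v_1,v_7], [v_2,v_4], [v_3,v_4], [v_3,v_5], [v_3,v_7], [v_4,v_7], [v_6,v_7]
  2-simplices (7): [v_1,v_2,v_4], [v_1,v_3,v_4], [v_1,v_3,v_5], [v_1,v_3,v_7], [v_1,v_4,v_7], [v_1,v_6,v_7], [v_3,v_4,v_7]
  3-simplices (1): [v_1,v_3,v_4,v_7]

giving chain groups C_0 ≅ Z^8, C_1 ≅ Z^14, C_2 ≅ Z^7, C_3 ≅ Z^1.

The boundary map ∂_1: C_1 → C_0 sends each edge [p,q] (with p < q) to q − p. For instance
  ∂[v_1,v_4] = [v_4] − [v_1].
This gives a 8×14 integer matrix of rank 7; reducing to Smith normal form yields diagonal entries (1,1,1,1,1,1,1).

The boundary map ∂_2: C_2 → C_1 acts by ∂[p,q,r] = [q,r] − [p,r] + [p,q]. For instance
  ∂[v_1,v_6,v_7] = [v_6,v_7] − [v_1,v_7] + [v_1,v_6],
  ∂[v_1,v_3,v_5] = [v_3,v_5] − [v_1,v_5] + [v_1,v_3].
This gives a 14×7 integer matrix of rank 6; reducing to Smith normal form yields diagonal entries (1,1,1,1,1,1).

Boundary ∂_3: C_3 → C_2 sends each 3-simplex σ to the alternating sum Σ_i (−1)^i (σ with its i-th vertex removed). For instance
  ∂[v_1,v_3,v_4,v_7] = [v_3,v_4,v_7] − [v_1,v_4,v_7] + [v_1,v_3,v_7] − [v_1,v_3,v_4].
The resulting 7×1 matrix has rank 1, and its Smith normal form has invariant factors (1).

Computing H_k = (kernel of ∂_k) / (image of ∂_{k+1}):

  H_0: rank C_0 − rank ∂_1 = 8 − 7 = 1, and the invariant factors of ∂_1 are all 1, so H_0 = Z.
  H_1: rank ker ∂_1 − rank ∂_2 = (14 − 7) − 6 = 1, and the invariant factors of ∂_2 are all 1, so H_1 = Z.
  H_2: rank ker ∂_2 − rank ∂_3 = (7 − 6) − 1 = 0, and the invariant factors of ∂_3 are all 1, so H_2 = 0.
  H_3: rank ker ∂_3 − rank ∂_4 = (1 − 1) − 0 = 0, and there is no ∂_4, so H_3 = 0.

As a check, the Euler characteristic is 8 − 14 + 7 − 1 = 0, which agrees with 1 − 1 + 0 − 0 = 0.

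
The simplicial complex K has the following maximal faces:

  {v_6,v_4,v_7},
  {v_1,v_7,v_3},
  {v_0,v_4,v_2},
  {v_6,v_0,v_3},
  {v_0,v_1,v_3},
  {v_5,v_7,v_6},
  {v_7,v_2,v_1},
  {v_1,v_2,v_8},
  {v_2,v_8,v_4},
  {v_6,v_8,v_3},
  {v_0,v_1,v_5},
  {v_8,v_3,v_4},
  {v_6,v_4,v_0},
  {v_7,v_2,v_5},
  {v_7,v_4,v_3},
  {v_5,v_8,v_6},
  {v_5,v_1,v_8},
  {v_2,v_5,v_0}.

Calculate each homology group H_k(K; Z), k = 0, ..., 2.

Fix the vertex order v_0 < v_1 < v_2 < v_3 < v_4 < v_5 < v_6 < v_7 < v_8 and write every simplex with vertices in increasing order. Then dim K = 2 and the simplices of K are:

  0-simplices (9): [v_0], [v_1], [v_2], [v_3], [v_4], [v_5], [v_6], [v_7], [v_8]
  1-simplices (27): (27 of them)
  2-simplices (18): (18 of them)

Hence C_0 ≅ Z^9, C_1 ≅ Z^27, C_2 ≅ Z^18.

∂_1: C_1 → C_0 sends each edge [p,q] (with p < q) to q − p. For instance
  ∂[v_3,v_8] = [v_8] − [v_3].
The 9×27 boundary matrix has rank 8 and Smith normal form diag(1,1,1,1,1,1,1,1).

Boundary ∂_2: C_2 → C_1 maps a triangle to the signed sum of its edges. For instance
  ∂[v_1,v_3,v_7] = [v_3,v_7] − [v_1,v_7] + [v_1,v_3],
  ∂[v_5,v_6,v_8] = [v_6,v_8] − [v_5,v_8] + [v_5,v_6].
This gives a 27×18 integer matrix of rank 18; reducing to Smith normal form yields diagonal entries (1,1,1,1,1,1,1,1,1,1,1,1,1,1,1,1,1,2).

Now H_k = ker ∂_k / im ∂_{k+1}, so:

  H_0: rank C_0 − rank ∂_1 = 9 − 8 = 1, and the invariant factors of ∂_1 are all 1, so H_0 = Z.
  H_1: rank ker ∂_1 − rank ∂_2 = (27 − 8) − 18 = 1, and ∂_2 has invariant factor 2 > 1, so H_1 = Z ⊕ Z/2Z.
  H_2: rank ker ∂_2 − rank ∂_3 = (18 − 18) − 0 = 0, and there is no ∂_3, so H_2 = 0.

H_0 ≅ Z,  H_1 ≅ Z ⊕ Z/2Z,  H_2 = 0.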